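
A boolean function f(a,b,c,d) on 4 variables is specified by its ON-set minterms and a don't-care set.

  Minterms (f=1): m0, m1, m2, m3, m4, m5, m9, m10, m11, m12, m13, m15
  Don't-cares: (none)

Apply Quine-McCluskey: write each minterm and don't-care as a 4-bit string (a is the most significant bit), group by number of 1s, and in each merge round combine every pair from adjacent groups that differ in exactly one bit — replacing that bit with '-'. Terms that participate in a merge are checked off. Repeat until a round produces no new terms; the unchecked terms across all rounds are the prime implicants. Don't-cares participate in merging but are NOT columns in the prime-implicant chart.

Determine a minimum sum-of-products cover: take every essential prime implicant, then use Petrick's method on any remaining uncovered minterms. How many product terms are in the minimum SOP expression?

size-2^0 implicants → 0000(✓)  0001(✓)  0010(✓)  0011(✓)  0100(✓)  0101(✓)  1001(✓)  1010(✓)  1011(✓)  1100(✓)  1101(✓)  1111(✓)
size-2^1 implicants → -001(✓)  -010(✓)  -011(✓)  -100(✓)  -101(✓)  0-00(✓)  0-01(✓)  00-0(✓)  00-1(✓)  000-(✓)  001-(✓)  010-(✓)  1-01(✓)  1-11(✓)  10-1(✓)  101-(✓)  11-1(✓)  110-(✓)
size-2^2 implicants → --01  -0-1  -01-  -10-  0-0-  00--  1--1
Unchecked terms (primes): --01, -0-1, -01-, -10-, 0-0-, 00--, 1--1
Minterm coverage:
  m0 ⊆ 0-0-,00--
  m1 ⊆ --01,-0-1,0-0-,00--
  m2 ⊆ -01-,00--
  m3 ⊆ -0-1,-01-,00--
  m4 ⊆ -10-,0-0-
  m5 ⊆ --01,-10-,0-0-
  m9 ⊆ --01,-0-1,1--1
  m10 ⊆ -01- [E]
  m11 ⊆ -0-1,-01-,1--1
  m12 ⊆ -10- [E]
  m13 ⊆ --01,-10-,1--1
  m15 ⊆ 1--1 [E]
E = {-01-, -10-, 1--1}
Petrick residual → 0-0-
Cover = b'c + bc' + a'c' + ad  |cover|=4

4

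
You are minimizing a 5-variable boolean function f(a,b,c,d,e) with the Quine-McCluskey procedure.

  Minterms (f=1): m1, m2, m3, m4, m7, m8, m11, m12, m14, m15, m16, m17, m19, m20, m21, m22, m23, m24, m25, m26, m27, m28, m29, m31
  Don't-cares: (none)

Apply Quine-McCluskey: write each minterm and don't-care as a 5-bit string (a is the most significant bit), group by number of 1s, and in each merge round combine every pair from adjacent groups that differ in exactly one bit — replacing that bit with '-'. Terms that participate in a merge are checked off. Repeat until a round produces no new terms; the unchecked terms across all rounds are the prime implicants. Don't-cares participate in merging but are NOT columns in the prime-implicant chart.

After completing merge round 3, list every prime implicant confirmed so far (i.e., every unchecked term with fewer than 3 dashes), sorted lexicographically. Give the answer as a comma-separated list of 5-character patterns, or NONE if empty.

size-2^0 implicants → 00001(✓)  00010(✓)  00011(✓)  00100(✓)  00111(✓)  01000(✓)  01011(✓)  01100(✓)  01110(✓)  01111(✓)  10000(✓)  10001(✓)  10011(✓)  10100(✓)  10101(✓)  10110(✓)  10111(✓)  11000(✓)  11001(✓)  11010(✓)  11011(✓)  11100(✓)  11101(✓)  11111(✓)
size-2^1 implicants → -0001(✓)  -0011(✓)  -0100(✓)  -0111(✓)  -1000(✓)  -1011(✓)  -1100(✓)  -1111(✓)  0-011(✓)  0-100(✓)  0-111(✓)  00-11(✓)  000-1(✓)  0001-  01-00(✓)  01-11(✓)  011-0  0111-  1-000(✓)  1-001(✓)  1-011(✓)  1-100(✓)  1-101(✓)  1-111(✓)  10-00(✓)  10-01(✓)  10-11(✓)  100-1(✓)  1000-(✓)  101-0(✓)  101-1(✓)  1010-(✓)  1011-(✓)  11-00(✓)  11-01(✓)  11-11(✓)  110-0(✓)  110-1(✓)  1100-(✓)  1101-(✓)  111-1(✓)  1110-(✓)
size-2^2 implicants → --011(✓)  --100  --111(✓)  -0-11(✓)  -00-1  -1-00  -1-11(✓)  0--11(✓)  1--00(✓)  1--01(✓)  1--11(✓)  1-0-1(✓)  1-00-(✓)  1-1-1(✓)  1-10-(✓)  10--1(✓)  10-0-(✓)  101--  11--1(✓)  11-0-(✓)  110--
size-2^3 implicants → ---11  1---1  1--0-
Unchecked terms (primes): ---11, --100, -00-1, -1-00, 0001-, 011-0, 0111-, 1---1, 1--0-, 101--, 110--

--100, -00-1, -1-00, 0001-, 011-0, 0111-, 101--, 110--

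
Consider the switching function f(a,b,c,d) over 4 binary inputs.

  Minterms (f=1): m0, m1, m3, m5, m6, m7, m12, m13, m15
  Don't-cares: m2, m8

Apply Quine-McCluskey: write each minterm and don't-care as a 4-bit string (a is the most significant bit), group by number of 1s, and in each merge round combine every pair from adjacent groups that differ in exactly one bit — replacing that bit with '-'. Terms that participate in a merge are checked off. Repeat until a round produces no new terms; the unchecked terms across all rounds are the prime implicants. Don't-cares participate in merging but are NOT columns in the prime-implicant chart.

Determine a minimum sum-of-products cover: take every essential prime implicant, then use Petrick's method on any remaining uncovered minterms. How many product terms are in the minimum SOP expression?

Round 0: 0000✓ 0001✓ 0010✓ 0011✓ 0101✓ 0110✓ 0111✓ 1000✓ 1100✓ 1101✓ 1111✓
Round 1: -000 -101✓ -111✓ 0-01✓ 0-10✓ 0-11✓ 00-0✓ 00-1✓ 000-✓ 001-✓ 01-1✓ 011-✓ 1-00 11-1✓ 110-
Round 2: -1-1 0--1 0-1- 00--
PIs = {-000, -1-1, 0--1, 0-1-, 00--, 1-00, 110-}
Coverage chart:
  m0: -000,00--
  m1: 0--1,00--
  m3: 0--1,0-1-,00--
  m5: -1-1,0--1
  m6: 0-1- ←essential
  m7: -1-1,0--1,0-1-
  m12: 1-00,110-
  m13: -1-1,110-
  m15: -1-1 ←essential
Essential: -1-1, 0-1-
Petrick residual → 00--, 1-00
Min cover (4 terms): bd + a'c + a'b' + ac'd'

4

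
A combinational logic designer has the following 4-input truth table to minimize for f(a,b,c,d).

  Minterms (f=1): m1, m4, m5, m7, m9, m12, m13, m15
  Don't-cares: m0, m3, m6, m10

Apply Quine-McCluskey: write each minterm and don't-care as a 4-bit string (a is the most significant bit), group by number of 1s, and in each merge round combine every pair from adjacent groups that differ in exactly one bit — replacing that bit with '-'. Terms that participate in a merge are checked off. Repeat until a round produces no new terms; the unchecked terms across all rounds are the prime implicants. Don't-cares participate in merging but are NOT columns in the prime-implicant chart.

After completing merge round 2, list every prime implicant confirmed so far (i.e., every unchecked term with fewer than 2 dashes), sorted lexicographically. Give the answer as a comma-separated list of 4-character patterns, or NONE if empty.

Round 0: 0000✓ 0001✓ 0011✓ 0100✓ 0101✓ 0110✓ 0111✓ 1001✓ 1010 1100✓ 1101✓ 1111✓
Round 1: -001✓ -100✓ -101✓ -111✓ 0-00✓ 0-01✓ 0-11✓ 00-1✓ 000-✓ 01-0✓ 01-1✓ 010-✓ 011-✓ 1-01✓ 11-1✓ 110-✓
Round 2: --01 -1-1 -10- 0--1 0-0- 01--
PIs = {--01, -1-1, -10-, 0--1, 0-0-, 01--, 1010}

1010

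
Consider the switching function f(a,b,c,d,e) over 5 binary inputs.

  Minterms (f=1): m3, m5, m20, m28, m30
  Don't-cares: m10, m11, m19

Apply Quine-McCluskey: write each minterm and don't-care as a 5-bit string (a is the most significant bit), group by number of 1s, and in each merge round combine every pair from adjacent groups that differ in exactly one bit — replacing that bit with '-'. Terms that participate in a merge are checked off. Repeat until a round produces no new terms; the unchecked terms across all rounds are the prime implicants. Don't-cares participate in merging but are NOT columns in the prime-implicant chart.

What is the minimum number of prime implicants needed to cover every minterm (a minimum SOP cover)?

[col 0] 00011*, 00101, 01010*, 01011*, 10011*, 10100*, 11100*, 11110*
[col 1] -0011, 0-011, 0101-, 1-100, 111-0
Prime implicants: -0011, 0-011, 00101, 0101-, 1-100, 111-0
PI chart (minterm → PIs covering it):
  3 | -0011,0-011
  5 | 00101  (sole → essential)
  20 | 1-100  (sole → essential)
  28 | 1-100,111-0
  30 | 111-0  (sole → essential)
Essential prime implicants: 00101, 1-100, 111-0
Petrick residual → -0011
Minimum SOP uses 4 PIs: b'c'de + a'b'cd'e + acd'e' + abce'

4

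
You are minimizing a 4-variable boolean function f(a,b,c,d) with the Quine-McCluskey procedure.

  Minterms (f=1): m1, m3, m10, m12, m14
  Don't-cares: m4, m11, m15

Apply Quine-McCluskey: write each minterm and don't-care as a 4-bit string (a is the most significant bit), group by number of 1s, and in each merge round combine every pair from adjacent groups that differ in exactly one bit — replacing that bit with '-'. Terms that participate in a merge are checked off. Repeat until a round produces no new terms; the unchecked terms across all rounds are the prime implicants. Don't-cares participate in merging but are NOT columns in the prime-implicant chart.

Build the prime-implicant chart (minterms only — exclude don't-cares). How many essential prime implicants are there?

2

[col 0] 0001*, 0011*, 0100*, 1010*, 1011*, 1100*, 1110*, 1111*
[col 1] -011, -100, 00-1, 1-10*, 1-11*, 101-*, 11-0, 111-*
[col 2] 1-1-
Prime implicants: -011, -100, 00-1, 1-1-, 11-0
PI chart (minterm → PIs covering it):
  1 | 00-1  (sole → essential)
  3 | -011,00-1
  10 | 1-1-  (sole → essential)
  12 | -100,11-0
  14 | 1-1-,11-0
Essential prime implicants: 00-1, 1-1-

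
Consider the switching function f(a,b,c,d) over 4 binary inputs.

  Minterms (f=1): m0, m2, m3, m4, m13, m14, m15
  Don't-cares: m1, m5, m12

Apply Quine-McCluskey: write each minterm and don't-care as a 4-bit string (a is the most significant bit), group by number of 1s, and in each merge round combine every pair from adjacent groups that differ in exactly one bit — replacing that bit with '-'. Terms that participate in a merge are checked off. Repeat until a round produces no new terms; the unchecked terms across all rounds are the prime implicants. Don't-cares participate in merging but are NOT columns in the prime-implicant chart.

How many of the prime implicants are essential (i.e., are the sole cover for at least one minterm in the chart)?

Round 0: 0000✓ 0001✓ 0010✓ 0011✓ 0100✓ 0101✓ 1100✓ 1101✓ 1110✓ 1111✓
Round 1: -100✓ -101✓ 0-00✓ 0-01✓ 00-0✓ 00-1✓ 000-✓ 001-✓ 010-✓ 11-0✓ 11-1✓ 110-✓ 111-✓
Round 2: -10- 0-0- 00-- 11--
PIs = {-10-, 0-0-, 00--, 11--}
Coverage chart:
  m0: 0-0-,00--
  m2: 00-- ←essential
  m3: 00-- ←essential
  m4: -10-,0-0-
  m13: -10-,11--
  m14: 11-- ←essential
  m15: 11-- ←essential
Essential: 00--, 11--

2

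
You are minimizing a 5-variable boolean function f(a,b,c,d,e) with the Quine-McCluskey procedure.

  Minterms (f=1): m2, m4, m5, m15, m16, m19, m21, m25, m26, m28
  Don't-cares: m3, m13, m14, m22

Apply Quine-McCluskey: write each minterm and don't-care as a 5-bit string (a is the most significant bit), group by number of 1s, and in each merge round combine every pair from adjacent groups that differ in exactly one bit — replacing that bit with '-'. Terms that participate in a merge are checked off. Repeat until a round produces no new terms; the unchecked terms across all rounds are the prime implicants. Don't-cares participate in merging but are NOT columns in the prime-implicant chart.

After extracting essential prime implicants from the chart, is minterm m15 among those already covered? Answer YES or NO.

NO

size-2^0 implicants → 00010(✓)  00011(✓)  00100(✓)  00101(✓)  01101(✓)  01110(✓)  01111(✓)  10000  10011(✓)  10101(✓)  10110  11001  11010  11100
size-2^1 implicants → -0011  -0101  0-101  0001-  0010-  011-1  0111-
Unchecked terms (primes): -0011, -0101, 0-101, 0001-, 0010-, 011-1, 0111-, 10000, 10110, 11001, 11010, 11100
Minterm coverage:
  m2 ⊆ 0001- [E]
  m4 ⊆ 0010- [E]
  m5 ⊆ -0101,0-101,0010-
  m15 ⊆ 011-1,0111-
  m16 ⊆ 10000 [E]
  m19 ⊆ -0011 [E]
  m21 ⊆ -0101 [E]
  m25 ⊆ 11001 [E]
  m26 ⊆ 11010 [E]
  m28 ⊆ 11100 [E]
E = {-0011, -0101, 0001-, 0010-, 10000, 11001, 11010, 11100}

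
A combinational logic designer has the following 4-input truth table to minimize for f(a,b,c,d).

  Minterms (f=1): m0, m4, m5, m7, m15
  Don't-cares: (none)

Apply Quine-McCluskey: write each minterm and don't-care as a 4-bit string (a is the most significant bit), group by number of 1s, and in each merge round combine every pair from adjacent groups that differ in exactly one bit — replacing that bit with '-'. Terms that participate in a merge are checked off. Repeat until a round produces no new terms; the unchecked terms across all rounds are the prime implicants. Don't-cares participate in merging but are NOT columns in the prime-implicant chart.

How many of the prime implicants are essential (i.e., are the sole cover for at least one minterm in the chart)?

2

Round 0: 0000✓ 0100✓ 0101✓ 0111✓ 1111✓
Round 1: -111 0-00 01-1 010-
PIs = {-111, 0-00, 01-1, 010-}
Coverage chart:
  m0: 0-00 ←essential
  m4: 0-00,010-
  m5: 01-1,010-
  m7: -111,01-1
  m15: -111 ←essential
Essential: -111, 0-00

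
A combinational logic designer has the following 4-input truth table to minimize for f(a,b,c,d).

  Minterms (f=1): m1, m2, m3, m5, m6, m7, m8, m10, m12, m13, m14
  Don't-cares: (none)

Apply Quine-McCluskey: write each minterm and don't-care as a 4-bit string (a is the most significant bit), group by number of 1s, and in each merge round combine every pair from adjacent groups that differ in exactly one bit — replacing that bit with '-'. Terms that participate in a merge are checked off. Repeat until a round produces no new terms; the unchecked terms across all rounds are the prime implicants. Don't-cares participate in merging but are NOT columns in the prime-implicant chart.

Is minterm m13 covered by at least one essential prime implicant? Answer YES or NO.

size-2^0 implicants → 0001(✓)  0010(✓)  0011(✓)  0101(✓)  0110(✓)  0111(✓)  1000(✓)  1010(✓)  1100(✓)  1101(✓)  1110(✓)
size-2^1 implicants → -010(✓)  -101  -110(✓)  0-01(✓)  0-10(✓)  0-11(✓)  00-1(✓)  001-(✓)  01-1(✓)  011-(✓)  1-00(✓)  1-10(✓)  10-0(✓)  11-0(✓)  110-
size-2^2 implicants → --10  0--1  0-1-  1--0
Unchecked terms (primes): --10, -101, 0--1, 0-1-, 1--0, 110-
Minterm coverage:
  m1 ⊆ 0--1 [E]
  m2 ⊆ --10,0-1-
  m3 ⊆ 0--1,0-1-
  m5 ⊆ -101,0--1
  m6 ⊆ --10,0-1-
  m7 ⊆ 0--1,0-1-
  m8 ⊆ 1--0 [E]
  m10 ⊆ --10,1--0
  m12 ⊆ 1--0,110-
  m13 ⊆ -101,110-
  m14 ⊆ --10,1--0
E = {0--1, 1--0}

NO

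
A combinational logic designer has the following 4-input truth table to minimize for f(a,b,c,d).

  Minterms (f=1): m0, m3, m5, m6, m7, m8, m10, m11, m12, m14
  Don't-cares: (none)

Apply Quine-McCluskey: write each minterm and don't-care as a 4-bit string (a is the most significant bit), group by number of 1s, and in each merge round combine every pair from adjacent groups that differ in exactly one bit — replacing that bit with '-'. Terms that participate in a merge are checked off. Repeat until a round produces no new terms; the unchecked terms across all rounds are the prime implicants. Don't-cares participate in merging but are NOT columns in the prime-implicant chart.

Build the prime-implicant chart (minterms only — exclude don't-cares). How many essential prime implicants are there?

3

[col 0] 0000*, 0011*, 0101*, 0110*, 0111*, 1000*, 1010*, 1011*, 1100*, 1110*
[col 1] -000, -011, -110, 0-11, 01-1, 011-, 1-00*, 1-10*, 10-0*, 101-, 11-0*
[col 2] 1--0
Prime implicants: -000, -011, -110, 0-11, 01-1, 011-, 1--0, 101-
PI chart (minterm → PIs covering it):
  0 | -000  (sole → essential)
  3 | -011,0-11
  5 | 01-1  (sole → essential)
  6 | -110,011-
  7 | 0-11,01-1,011-
  8 | -000,1--0
  10 | 1--0,101-
  11 | -011,101-
  12 | 1--0  (sole → essential)
  14 | -110,1--0
Essential prime implicants: -000, 01-1, 1--0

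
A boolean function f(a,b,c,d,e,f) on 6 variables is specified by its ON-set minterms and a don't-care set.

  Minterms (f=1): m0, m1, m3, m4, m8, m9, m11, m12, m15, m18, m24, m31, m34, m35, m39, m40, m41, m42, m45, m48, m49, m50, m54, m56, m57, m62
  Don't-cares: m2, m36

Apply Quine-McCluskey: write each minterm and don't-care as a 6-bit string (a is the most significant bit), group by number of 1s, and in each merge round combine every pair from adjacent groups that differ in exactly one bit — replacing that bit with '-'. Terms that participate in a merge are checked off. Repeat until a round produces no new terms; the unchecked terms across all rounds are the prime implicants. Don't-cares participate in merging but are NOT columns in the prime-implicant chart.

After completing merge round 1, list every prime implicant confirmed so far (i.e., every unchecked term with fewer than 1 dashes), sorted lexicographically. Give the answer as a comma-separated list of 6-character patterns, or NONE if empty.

[col 0] 000000*, 000001*, 000010*, 000011*, 000100*, 001000*, 001001*, 001011*, 001100*, 001111*, 010010*, 011000*, 011111*, 100010*, 100011*, 100100*, 100111*, 101000*, 101001*, 101010*, 101101*, 110000*, 110001*, 110010*, 110110*, 111000*, 111001*, 111110*
[col 1] -00010*, -00011*, -00100, -01000*, -01001*, -10010*, -11000*, 0-0010*, 0-1000*, 0-1111, 00-000*, 00-001*, 00-011*, 00-100*, 000-00*, 0000-0*, 0000-1*, 00000-*, 00001-*, 001-00*, 001-11, 0010-1*, 00100-*, 1-0010*, 1-1000*, 1-1001*, 10-010, 100-11, 10001-*, 101-01, 1010-0, 10100-*, 11-000*, 11-001*, 11-110, 110-10, 1100-0, 11000-*, 11100-*
[col 2] --0010, --1000, -0001-, -0100-, 00--00, 00-0-1, 00-00-, 0000--, 1-100-, 11-00-
Prime implicants: --0010, --1000, -0001-, -00100, -0100-, 0-1111, 00--00, 00-0-1, 00-00-, 0000--, 001-11, 1-100-, 10-010, 100-11, 101-01, 1010-0, 11-00-, 11-110, 110-10, 1100-0

NONE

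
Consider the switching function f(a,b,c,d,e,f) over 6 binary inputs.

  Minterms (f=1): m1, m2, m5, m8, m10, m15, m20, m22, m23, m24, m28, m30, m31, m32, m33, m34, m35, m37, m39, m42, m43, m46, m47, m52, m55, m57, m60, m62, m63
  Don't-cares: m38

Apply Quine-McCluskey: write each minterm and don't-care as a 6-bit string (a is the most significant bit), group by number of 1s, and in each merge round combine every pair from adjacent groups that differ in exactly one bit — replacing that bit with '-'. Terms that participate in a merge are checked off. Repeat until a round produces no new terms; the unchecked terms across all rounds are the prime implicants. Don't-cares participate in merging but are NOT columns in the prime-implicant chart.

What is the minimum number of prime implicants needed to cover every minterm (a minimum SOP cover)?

11

[col 0] 000001*, 000010*, 000101*, 001000*, 001010*, 001111*, 010100*, 010110*, 010111*, 011000*, 011100*, 011110*, 011111*, 100000*, 100001*, 100010*, 100011*, 100101*, 100110*, 100111*, 101010*, 101011*, 101110*, 101111*, 110100*, 110111*, 111001, 111100*, 111110*, 111111*
[col 1] -00001*, -00010*, -00101*, -01010*, -01111*, -10100*, -10111*, -11100*, -11110*, -11111*, 0-1000, 0-1111*, 00-010*, 000-01*, 0010-0, 01-100*, 01-110*, 01-111*, 0101-0*, 01011-*, 011-00, 0111-0*, 01111-*, 1-0111*, 1-1110*, 1-1111*, 10-010*, 10-011*, 10-110*, 10-111*, 100-01*, 100-10*, 100-11*, 1000-0*, 1000-1*, 10000-*, 10001-*, 1001-1*, 10011-*, 101-10*, 101-11*, 10101-*, 10111-*, 11-100*, 11-111*, 1111-0*, 11111-*
[col 2] --1111, -0-010, -00-01, -1-100, -1-111, -111-0, -1111-, 01-1-0, 01-11-, 1--111, 1-111-, 10--10*, 10--11*, 10-01-*, 10-11-*, 100--1, 100-1-*, 1000--, 101-1-*
[col 3] 10--1-
Prime implicants: --1111, -0-010, -00-01, -1-100, -1-111, -111-0, -1111-, 0-1000, 0010-0, 01-1-0, 01-11-, 011-00, 1--111, 1-111-, 10--1-, 100--1, 1000--, 111001
PI chart (minterm → PIs covering it):
  1 | -00-01  (sole → essential)
  2 | -0-010  (sole → essential)
  5 | -00-01  (sole → essential)
  8 | 0-1000,0010-0
  10 | -0-010,0010-0
  15 | --1111  (sole → essential)
  20 | -1-100,01-1-0
  22 | 01-1-0,01-11-
  23 | -1-111,01-11-
  24 | 0-1000,011-00
  28 | -1-100,-111-0,01-1-0,011-00
  30 | -111-0,-1111-,01-1-0,01-11-
  31 | --1111,-1-111,-1111-,01-11-
  32 | 1000--  (sole → essential)
  33 | -00-01,100--1,1000--
  34 | -0-010,10--1-,1000--
  35 | 10--1-,100--1,1000--
  37 | -00-01,100--1
  39 | 1--111,10--1-,100--1
  42 | -0-010,10--1-
  43 | 10--1-  (sole → essential)
  46 | 1-111-,10--1-
  47 | --1111,1--111,1-111-,10--1-
  52 | -1-100  (sole → essential)
  55 | -1-111,1--111
  57 | 111001  (sole → essential)
  60 | -1-100,-111-0
  62 | -111-0,-1111-,1-111-
  63 | --1111,-1-111,-1111-,1--111,1-111-
Essential prime implicants: --1111, -0-010, -00-01, -1-100, 10--1-, 1000--, 111001
Petrick residual → -1-111, -111-0, 0-1000, 01-1-0
Minimum SOP uses 11 PIs: cdef + b'd'ef' + b'c'e'f + bde'f' + bdef + bcdf' + a'cd'e'f' + a'bdf' + ab'e + ab'c'd' + abcd'e'f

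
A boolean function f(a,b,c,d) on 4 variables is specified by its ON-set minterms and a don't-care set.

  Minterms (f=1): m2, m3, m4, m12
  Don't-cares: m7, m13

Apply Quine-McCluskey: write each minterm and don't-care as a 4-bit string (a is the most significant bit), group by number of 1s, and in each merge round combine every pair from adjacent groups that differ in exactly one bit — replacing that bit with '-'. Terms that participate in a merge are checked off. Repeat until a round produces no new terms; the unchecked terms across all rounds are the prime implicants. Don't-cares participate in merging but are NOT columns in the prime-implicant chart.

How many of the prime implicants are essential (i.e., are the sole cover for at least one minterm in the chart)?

[col 0] 0010*, 0011*, 0100*, 0111*, 1100*, 1101*
[col 1] -100, 0-11, 001-, 110-
Prime implicants: -100, 0-11, 001-, 110-
PI chart (minterm → PIs covering it):
  2 | 001-  (sole → essential)
  3 | 0-11,001-
  4 | -100  (sole → essential)
  12 | -100,110-
Essential prime implicants: -100, 001-

2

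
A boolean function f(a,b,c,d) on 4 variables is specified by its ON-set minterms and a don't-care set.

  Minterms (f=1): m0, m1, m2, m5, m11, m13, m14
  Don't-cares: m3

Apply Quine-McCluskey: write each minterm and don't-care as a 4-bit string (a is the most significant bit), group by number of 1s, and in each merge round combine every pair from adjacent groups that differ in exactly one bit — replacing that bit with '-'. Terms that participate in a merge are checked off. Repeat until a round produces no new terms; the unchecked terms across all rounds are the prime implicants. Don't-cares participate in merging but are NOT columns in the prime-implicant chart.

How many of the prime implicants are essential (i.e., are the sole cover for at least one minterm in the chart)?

[col 0] 0000*, 0001*, 0010*, 0011*, 0101*, 1011*, 1101*, 1110
[col 1] -011, -101, 0-01, 00-0*, 00-1*, 000-*, 001-*
[col 2] 00--
Prime implicants: -011, -101, 0-01, 00--, 1110
PI chart (minterm → PIs covering it):
  0 | 00--  (sole → essential)
  1 | 0-01,00--
  2 | 00--  (sole → essential)
  5 | -101,0-01
  11 | -011  (sole → essential)
  13 | -101  (sole → essential)
  14 | 1110  (sole → essential)
Essential prime implicants: -011, -101, 00--, 1110

4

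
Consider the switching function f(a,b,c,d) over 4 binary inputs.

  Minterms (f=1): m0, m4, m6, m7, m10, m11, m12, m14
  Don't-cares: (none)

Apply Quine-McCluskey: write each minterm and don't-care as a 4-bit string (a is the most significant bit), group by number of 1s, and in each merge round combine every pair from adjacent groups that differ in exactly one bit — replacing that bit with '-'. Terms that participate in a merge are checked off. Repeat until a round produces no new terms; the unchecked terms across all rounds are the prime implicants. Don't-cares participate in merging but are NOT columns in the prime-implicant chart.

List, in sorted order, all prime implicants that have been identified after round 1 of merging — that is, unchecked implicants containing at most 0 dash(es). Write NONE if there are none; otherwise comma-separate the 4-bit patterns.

size-2^0 implicants → 0000(✓)  0100(✓)  0110(✓)  0111(✓)  1010(✓)  1011(✓)  1100(✓)  1110(✓)
size-2^1 implicants → -100(✓)  -110(✓)  0-00  01-0(✓)  011-  1-10  101-  11-0(✓)
size-2^2 implicants → -1-0
Unchecked terms (primes): -1-0, 0-00, 011-, 1-10, 101-

NONE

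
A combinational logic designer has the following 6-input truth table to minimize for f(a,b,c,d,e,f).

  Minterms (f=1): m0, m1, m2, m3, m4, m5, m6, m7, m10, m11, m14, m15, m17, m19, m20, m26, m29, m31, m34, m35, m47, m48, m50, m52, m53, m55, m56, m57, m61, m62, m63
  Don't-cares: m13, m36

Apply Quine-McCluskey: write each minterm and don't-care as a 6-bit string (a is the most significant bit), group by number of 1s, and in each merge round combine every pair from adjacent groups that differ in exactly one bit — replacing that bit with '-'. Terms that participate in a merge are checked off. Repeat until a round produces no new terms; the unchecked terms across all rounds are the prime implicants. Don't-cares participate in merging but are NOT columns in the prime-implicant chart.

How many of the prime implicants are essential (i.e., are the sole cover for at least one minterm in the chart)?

[col 0] 000000*, 000001*, 000010*, 000011*, 000100*, 000101*, 000110*, 000111*, 001010*, 001011*, 001101*, 001110*, 001111*, 010001*, 010011*, 010100*, 011010*, 011101*, 011111*, 100010*, 100011*, 100100*, 101111*, 110000*, 110010*, 110100*, 110101*, 110111*, 111000*, 111001*, 111101*, 111110*, 111111*
[col 1] -00010*, -00011*, -00100*, -01111*, -10100*, -11101*, -11111*, 0-0001*, 0-0011*, 0-0100*, 0-1010, 0-1101*, 0-1111*, 00-010*, 00-011*, 00-101*, 00-110*, 00-111*, 000-00*, 000-01*, 000-10*, 000-11*, 0000-0*, 0000-1*, 00000-*, 00001-*, 0001-0*, 0001-1*, 00010-*, 00011-*, 001-10*, 001-11*, 00101-*, 0011-1*, 00111-*, 0100-1*, 0111-1*, 1-0010, 1-0100*, 1-1111*, 10001-*, 11-000, 11-101*, 11-111*, 110-00, 1100-0, 1101-1*, 11010-, 111-01, 11100-, 1111-1*, 11111-
[col 2] --0100, --1111, -0001-, -111-1, 0-00-1, 0-11-1, 00--10*, 00--11*, 00-01-*, 00-1-1, 00-11-*, 000--0*, 000--1*, 000-0-*, 000-1-*, 0000--*, 0001--*, 001-1-*, 11-1-1
[col 3] 00--1-, 000---
Prime implicants: --0100, --1111, -0001-, -111-1, 0-00-1, 0-1010, 0-11-1, 00--1-, 00-1-1, 000---, 1-0010, 11-000, 11-1-1, 110-00, 1100-0, 11010-, 111-01, 11100-, 11111-
PI chart (minterm → PIs covering it):
  0 | 000---  (sole → essential)
  1 | 0-00-1,000---
  2 | -0001-,00--1-,000---
  3 | -0001-,0-00-1,00--1-,000---
  4 | --0100,000---
  5 | 00-1-1,000---
  6 | 00--1-,000---
  7 | 00--1-,00-1-1,000---
  10 | 0-1010,00--1-
  11 | 00--1-  (sole → essential)
  14 | 00--1-  (sole → essential)
  15 | --1111,0-11-1,00--1-,00-1-1
  17 | 0-00-1  (sole → essential)
  19 | 0-00-1  (sole → essential)
  20 | --0100  (sole → essential)
  26 | 0-1010  (sole → essential)
  29 | -111-1,0-11-1
  31 | --1111,-111-1,0-11-1
  34 | -0001-,1-0010
  35 | -0001-  (sole → essential)
  47 | --1111  (sole → essential)
  48 | 11-000,110-00,1100-0
  50 | 1-0010,1100-0
  52 | --0100,110-00,11010-
  53 | 11-1-1,11010-
  55 | 11-1-1  (sole → essential)
  56 | 11-000,11100-
  57 | 111-01,11100-
  61 | -111-1,11-1-1,111-01
  62 | 11111-  (sole → essential)
  63 | --1111,-111-1,11-1-1,11111-
Essential prime implicants: --0100, --1111, -0001-, 0-00-1, 0-1010, 00--1-, 000---, 11-1-1, 11111-

9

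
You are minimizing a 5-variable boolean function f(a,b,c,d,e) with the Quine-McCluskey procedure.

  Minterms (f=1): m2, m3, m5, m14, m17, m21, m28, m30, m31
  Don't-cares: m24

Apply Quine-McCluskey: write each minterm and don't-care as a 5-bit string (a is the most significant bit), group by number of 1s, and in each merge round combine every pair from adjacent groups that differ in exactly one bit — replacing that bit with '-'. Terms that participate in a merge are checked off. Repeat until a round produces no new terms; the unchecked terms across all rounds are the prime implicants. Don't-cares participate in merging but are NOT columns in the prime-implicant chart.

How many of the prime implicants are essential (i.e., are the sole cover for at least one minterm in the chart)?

5

size-2^0 implicants → 00010(✓)  00011(✓)  00101(✓)  01110(✓)  10001(✓)  10101(✓)  11000(✓)  11100(✓)  11110(✓)  11111(✓)
size-2^1 implicants → -0101  -1110  0001-  10-01  11-00  111-0  1111-
Unchecked terms (primes): -0101, -1110, 0001-, 10-01, 11-00, 111-0, 1111-
Minterm coverage:
  m2 ⊆ 0001- [E]
  m3 ⊆ 0001- [E]
  m5 ⊆ -0101 [E]
  m14 ⊆ -1110 [E]
  m17 ⊆ 10-01 [E]
  m21 ⊆ -0101,10-01
  m28 ⊆ 11-00,111-0
  m30 ⊆ -1110,111-0,1111-
  m31 ⊆ 1111- [E]
E = {-0101, -1110, 0001-, 10-01, 1111-}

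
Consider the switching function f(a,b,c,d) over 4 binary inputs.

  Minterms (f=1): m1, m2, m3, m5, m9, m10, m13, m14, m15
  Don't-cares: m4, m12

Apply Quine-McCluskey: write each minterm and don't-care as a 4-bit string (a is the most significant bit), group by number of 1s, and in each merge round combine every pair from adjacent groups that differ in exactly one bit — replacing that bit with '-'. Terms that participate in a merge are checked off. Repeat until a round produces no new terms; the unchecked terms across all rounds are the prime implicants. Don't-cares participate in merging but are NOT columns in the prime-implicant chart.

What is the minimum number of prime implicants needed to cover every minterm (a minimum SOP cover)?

4

[col 0] 0001*, 0010*, 0011*, 0100*, 0101*, 1001*, 1010*, 1100*, 1101*, 1110*, 1111*
[col 1] -001*, -010, -100*, -101*, 0-01*, 00-1, 001-, 010-*, 1-01*, 1-10, 11-0*, 11-1*, 110-*, 111-*
[col 2] --01, -10-, 11--
Prime implicants: --01, -010, -10-, 00-1, 001-, 1-10, 11--
PI chart (minterm → PIs covering it):
  1 | --01,00-1
  2 | -010,001-
  3 | 00-1,001-
  5 | --01,-10-
  9 | --01  (sole → essential)
  10 | -010,1-10
  13 | --01,-10-,11--
  14 | 1-10,11--
  15 | 11--  (sole → essential)
Essential prime implicants: --01, 11--
Petrick residual → -010, 00-1
Minimum SOP uses 4 PIs: c'd + b'cd' + a'b'd + ab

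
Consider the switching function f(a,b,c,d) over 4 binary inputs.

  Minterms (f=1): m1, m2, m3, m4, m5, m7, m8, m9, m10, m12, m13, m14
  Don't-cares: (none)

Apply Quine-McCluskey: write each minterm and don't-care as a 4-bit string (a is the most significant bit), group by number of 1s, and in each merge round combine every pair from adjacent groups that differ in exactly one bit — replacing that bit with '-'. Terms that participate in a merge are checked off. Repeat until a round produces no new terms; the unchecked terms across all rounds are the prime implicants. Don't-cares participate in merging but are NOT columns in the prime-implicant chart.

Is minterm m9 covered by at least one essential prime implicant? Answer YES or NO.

size-2^0 implicants → 0001(✓)  0010(✓)  0011(✓)  0100(✓)  0101(✓)  0111(✓)  1000(✓)  1001(✓)  1010(✓)  1100(✓)  1101(✓)  1110(✓)
size-2^1 implicants → -001(✓)  -010  -100(✓)  -101(✓)  0-01(✓)  0-11(✓)  00-1(✓)  001-  01-1(✓)  010-(✓)  1-00(✓)  1-01(✓)  1-10(✓)  10-0(✓)  100-(✓)  11-0(✓)  110-(✓)
size-2^2 implicants → --01  -10-  0--1  1--0  1-0-
Unchecked terms (primes): --01, -010, -10-, 0--1, 001-, 1--0, 1-0-
Minterm coverage:
  m1 ⊆ --01,0--1
  m2 ⊆ -010,001-
  m3 ⊆ 0--1,001-
  m4 ⊆ -10- [E]
  m5 ⊆ --01,-10-,0--1
  m7 ⊆ 0--1 [E]
  m8 ⊆ 1--0,1-0-
  m9 ⊆ --01,1-0-
  m10 ⊆ -010,1--0
  m12 ⊆ -10-,1--0,1-0-
  m13 ⊆ --01,-10-,1-0-
  m14 ⊆ 1--0 [E]
E = {-10-, 0--1, 1--0}

NO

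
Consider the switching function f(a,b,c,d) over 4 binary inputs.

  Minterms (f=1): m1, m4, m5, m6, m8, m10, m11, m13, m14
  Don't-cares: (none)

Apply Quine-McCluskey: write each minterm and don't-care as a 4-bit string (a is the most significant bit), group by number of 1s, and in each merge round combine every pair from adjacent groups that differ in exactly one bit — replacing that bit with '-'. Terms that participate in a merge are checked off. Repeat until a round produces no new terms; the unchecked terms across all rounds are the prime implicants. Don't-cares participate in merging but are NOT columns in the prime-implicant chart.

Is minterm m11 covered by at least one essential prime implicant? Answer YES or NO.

YES

Round 0: 0001✓ 0100✓ 0101✓ 0110✓ 1000✓ 1010✓ 1011✓ 1101✓ 1110✓
Round 1: -101 -110 0-01 01-0 010- 1-10 10-0 101-
PIs = {-101, -110, 0-01, 01-0, 010-, 1-10, 10-0, 101-}
Coverage chart:
  m1: 0-01 ←essential
  m4: 01-0,010-
  m5: -101,0-01,010-
  m6: -110,01-0
  m8: 10-0 ←essential
  m10: 1-10,10-0,101-
  m11: 101- ←essential
  m13: -101 ←essential
  m14: -110,1-10
Essential: -101, 0-01, 10-0, 101-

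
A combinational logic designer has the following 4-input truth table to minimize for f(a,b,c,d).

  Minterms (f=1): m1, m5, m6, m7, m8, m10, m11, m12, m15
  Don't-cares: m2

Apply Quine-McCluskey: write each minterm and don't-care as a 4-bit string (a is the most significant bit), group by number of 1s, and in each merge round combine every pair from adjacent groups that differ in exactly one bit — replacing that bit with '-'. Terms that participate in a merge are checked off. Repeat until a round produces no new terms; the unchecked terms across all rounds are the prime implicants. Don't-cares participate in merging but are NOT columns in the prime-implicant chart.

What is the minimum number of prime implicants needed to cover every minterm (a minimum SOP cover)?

5

size-2^0 implicants → 0001(✓)  0010(✓)  0101(✓)  0110(✓)  0111(✓)  1000(✓)  1010(✓)  1011(✓)  1100(✓)  1111(✓)
size-2^1 implicants → -010  -111  0-01  0-10  01-1  011-  1-00  1-11  10-0  101-
Unchecked terms (primes): -010, -111, 0-01, 0-10, 01-1, 011-, 1-00, 1-11, 10-0, 101-
Minterm coverage:
  m1 ⊆ 0-01 [E]
  m5 ⊆ 0-01,01-1
  m6 ⊆ 0-10,011-
  m7 ⊆ -111,01-1,011-
  m8 ⊆ 1-00,10-0
  m10 ⊆ -010,10-0,101-
  m11 ⊆ 1-11,101-
  m12 ⊆ 1-00 [E]
  m15 ⊆ -111,1-11
E = {0-01, 1-00}
Petrick residual → -010, 011-, 1-11
Cover = b'cd' + a'c'd + a'bc + ac'd' + acd  |cover|=5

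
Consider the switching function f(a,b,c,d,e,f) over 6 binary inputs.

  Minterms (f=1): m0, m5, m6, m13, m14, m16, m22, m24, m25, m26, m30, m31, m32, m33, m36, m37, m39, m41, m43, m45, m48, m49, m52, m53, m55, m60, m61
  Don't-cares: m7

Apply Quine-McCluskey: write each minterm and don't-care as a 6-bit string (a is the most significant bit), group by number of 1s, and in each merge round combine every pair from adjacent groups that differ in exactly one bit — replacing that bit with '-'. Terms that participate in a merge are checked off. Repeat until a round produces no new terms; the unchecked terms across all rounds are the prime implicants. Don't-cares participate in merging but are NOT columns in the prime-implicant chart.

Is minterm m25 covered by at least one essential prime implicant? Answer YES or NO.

[col 0] 000000*, 000101*, 000110*, 000111*, 001101*, 001110*, 010000*, 010110*, 011000*, 011001*, 011010*, 011110*, 011111*, 100000*, 100001*, 100100*, 100101*, 100111*, 101001*, 101011*, 101101*, 110000*, 110001*, 110100*, 110101*, 110111*, 111100*, 111101*
[col 1] -00000*, -00101*, -00111*, -01101*, -10000*, 0-0000*, 0-0110*, 0-1110*, 00-101*, 00-110*, 0001-1*, 00011-, 01-000, 01-110*, 011-10, 0110-0, 01100-, 01111-, 1-0000*, 1-0001*, 1-0100*, 1-0101*, 1-0111*, 1-1101*, 10-001*, 10-101*, 100-00*, 100-01*, 10000-*, 1001-1*, 10010-*, 101-01*, 1010-1, 11-100*, 11-101*, 110-00*, 110-01*, 11000-*, 1101-1*, 11010-*, 11110-*
[col 2] --0000, -0-101, -001-1, 0--110, 1--101, 1-0-00*, 1-0-01*, 1-000-*, 1-01-1, 1-010-*, 10--01, 100-0-*, 11-10-, 110-0-*
[col 3] 1-0-0-
Prime implicants: --0000, -0-101, -001-1, 0--110, 00011-, 01-000, 011-10, 0110-0, 01100-, 01111-, 1--101, 1-0-0-, 1-01-1, 10--01, 1010-1, 11-10-
PI chart (minterm → PIs covering it):
  0 | --0000  (sole → essential)
  5 | -0-101,-001-1
  6 | 0--110,00011-
  13 | -0-101  (sole → essential)
  14 | 0--110  (sole → essential)
  16 | --0000,01-000
  22 | 0--110  (sole → essential)
  24 | 01-000,0110-0,01100-
  25 | 01100-  (sole → essential)
  26 | 011-10,0110-0
  30 | 0--110,011-10,01111-
  31 | 01111-  (sole → essential)
  32 | --0000,1-0-0-
  33 | 1-0-0-,10--01
  36 | 1-0-0-  (sole → essential)
  37 | -0-101,-001-1,1--101,1-0-0-,1-01-1,10--01
  39 | -001-1,1-01-1
  41 | 10--01,1010-1
  43 | 1010-1  (sole → essential)
  45 | -0-101,1--101,10--01
  48 | --0000,1-0-0-
  49 | 1-0-0-  (sole → essential)
  52 | 1-0-0-,11-10-
  53 | 1--101,1-0-0-,1-01-1,11-10-
  55 | 1-01-1  (sole → essential)
  60 | 11-10-  (sole → essential)
  61 | 1--101,11-10-
Essential prime implicants: --0000, -0-101, 0--110, 01100-, 01111-, 1-0-0-, 1-01-1, 1010-1, 11-10-

YES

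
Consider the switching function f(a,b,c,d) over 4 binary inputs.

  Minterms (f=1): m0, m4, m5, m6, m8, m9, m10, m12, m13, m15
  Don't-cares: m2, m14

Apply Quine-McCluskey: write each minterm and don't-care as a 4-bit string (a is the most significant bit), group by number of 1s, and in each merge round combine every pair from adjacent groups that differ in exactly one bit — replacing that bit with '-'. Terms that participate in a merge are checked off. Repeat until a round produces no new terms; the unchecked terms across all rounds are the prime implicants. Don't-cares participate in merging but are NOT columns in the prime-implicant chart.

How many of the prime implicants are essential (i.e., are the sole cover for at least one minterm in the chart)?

Round 0: 0000✓ 0010✓ 0100✓ 0101✓ 0110✓ 1000✓ 1001✓ 1010✓ 1100✓ 1101✓ 1110✓ 1111✓
Round 1: -000✓ -010✓ -100✓ -101✓ -110✓ 0-00✓ 0-10✓ 00-0✓ 01-0✓ 010-✓ 1-00✓ 1-01✓ 1-10✓ 10-0✓ 100-✓ 11-0✓ 11-1✓ 110-✓ 111-✓
Round 2: --00✓ --10✓ -0-0✓ -1-0✓ -10- 0--0✓ 1--0✓ 1-0- 11--
Round 3: ---0
PIs = {---0, -10-, 1-0-, 11--}
Coverage chart:
  m0: ---0 ←essential
  m4: ---0,-10-
  m5: -10- ←essential
  m6: ---0 ←essential
  m8: ---0,1-0-
  m9: 1-0- ←essential
  m10: ---0 ←essential
  m12: ---0,-10-,1-0-,11--
  m13: -10-,1-0-,11--
  m15: 11-- ←essential
Essential: ---0, -10-, 1-0-, 11--

4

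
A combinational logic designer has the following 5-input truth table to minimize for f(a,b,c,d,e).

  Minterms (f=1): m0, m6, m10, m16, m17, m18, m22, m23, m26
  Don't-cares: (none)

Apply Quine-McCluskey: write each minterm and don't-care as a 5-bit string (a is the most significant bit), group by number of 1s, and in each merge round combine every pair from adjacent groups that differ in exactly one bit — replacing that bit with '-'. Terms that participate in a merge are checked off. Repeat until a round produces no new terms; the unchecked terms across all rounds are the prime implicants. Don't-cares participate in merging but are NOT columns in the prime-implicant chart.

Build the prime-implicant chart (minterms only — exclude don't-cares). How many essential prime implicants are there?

5

[col 0] 00000*, 00110*, 01010*, 10000*, 10001*, 10010*, 10110*, 10111*, 11010*
[col 1] -0000, -0110, -1010, 1-010, 10-10, 100-0, 1000-, 1011-
Prime implicants: -0000, -0110, -1010, 1-010, 10-10, 100-0, 1000-, 1011-
PI chart (minterm → PIs covering it):
  0 | -0000  (sole → essential)
  6 | -0110  (sole → essential)
  10 | -1010  (sole → essential)
  16 | -0000,100-0,1000-
  17 | 1000-  (sole → essential)
  18 | 1-010,10-10,100-0
  22 | -0110,10-10,1011-
  23 | 1011-  (sole → essential)
  26 | -1010,1-010
Essential prime implicants: -0000, -0110, -1010, 1000-, 1011-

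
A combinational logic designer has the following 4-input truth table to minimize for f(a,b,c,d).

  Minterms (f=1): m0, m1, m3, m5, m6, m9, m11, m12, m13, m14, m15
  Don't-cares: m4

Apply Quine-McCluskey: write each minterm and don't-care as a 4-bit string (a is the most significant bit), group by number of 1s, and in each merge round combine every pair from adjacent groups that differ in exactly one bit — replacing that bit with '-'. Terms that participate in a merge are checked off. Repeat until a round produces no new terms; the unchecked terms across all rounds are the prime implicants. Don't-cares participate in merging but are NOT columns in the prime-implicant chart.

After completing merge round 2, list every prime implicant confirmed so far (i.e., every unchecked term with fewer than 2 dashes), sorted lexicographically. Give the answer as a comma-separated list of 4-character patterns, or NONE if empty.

NONE

Round 0: 0000✓ 0001✓ 0011✓ 0100✓ 0101✓ 0110✓ 1001✓ 1011✓ 1100✓ 1101✓ 1110✓ 1111✓
Round 1: -001✓ -011✓ -100✓ -101✓ -110✓ 0-00✓ 0-01✓ 00-1✓ 000-✓ 01-0✓ 010-✓ 1-01✓ 1-11✓ 10-1✓ 11-0✓ 11-1✓ 110-✓ 111-✓
Round 2: --01 -0-1 -1-0 -10- 0-0- 1--1 11--
PIs = {--01, -0-1, -1-0, -10-, 0-0-, 1--1, 11--}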